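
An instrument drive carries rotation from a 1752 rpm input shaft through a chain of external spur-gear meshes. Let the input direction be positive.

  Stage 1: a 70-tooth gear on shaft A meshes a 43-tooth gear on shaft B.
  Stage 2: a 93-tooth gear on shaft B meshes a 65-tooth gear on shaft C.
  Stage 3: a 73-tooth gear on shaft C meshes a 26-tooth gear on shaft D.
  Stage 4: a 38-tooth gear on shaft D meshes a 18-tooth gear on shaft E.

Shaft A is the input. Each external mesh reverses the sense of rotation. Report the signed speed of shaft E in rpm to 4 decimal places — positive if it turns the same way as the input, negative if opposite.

+24187.6615 rpm (same as input, |ω| = 24187.6615 rpm)

Stage 1 [70T→43T]: ω = 1752.0000×70/43 = 2852.0930 rpm, dir flips to −; running = −2852.0930
Stage 2 [93T→65T]: ω = 2852.0930×93/65 = 4080.6869 rpm, dir flips to +; running = +4080.6869
Stage 3 [73T→26T]: ω = 4080.6869×73/26 = 11457.3133 rpm, dir flips to −; running = −11457.3133
Stage 4 [38T→18T]: ω = 11457.3133×38/18 = 24187.6615 rpm, dir flips to +; running = +24187.6615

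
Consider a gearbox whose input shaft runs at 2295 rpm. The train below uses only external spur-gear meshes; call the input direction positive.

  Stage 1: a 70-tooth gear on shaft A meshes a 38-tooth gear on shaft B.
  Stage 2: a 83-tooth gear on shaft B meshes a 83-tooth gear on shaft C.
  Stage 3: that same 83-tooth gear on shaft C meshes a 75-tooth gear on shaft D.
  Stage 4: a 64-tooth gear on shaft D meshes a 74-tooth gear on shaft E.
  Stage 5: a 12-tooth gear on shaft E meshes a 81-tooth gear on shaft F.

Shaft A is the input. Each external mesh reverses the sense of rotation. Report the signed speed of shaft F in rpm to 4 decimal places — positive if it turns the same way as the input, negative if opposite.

Stage 1 [70T→38T]: ω = 2295.0000×70/38 = 4227.6316 rpm, dir flips to −; running = −4227.6316
Stage 2 [83T→83T]: ω = 4227.6316×83/83 = 4227.6316 rpm, dir flips to +; running = +4227.6316
Stage 3 [83T→75T]: ω = 4227.6316×83/75 = 4678.5789 rpm, dir flips to −; running = −4678.5789
Stage 4 [64T→74T]: ω = 4678.5789×64/74 = 4046.3385 rpm, dir flips to +; running = +4046.3385
Stage 5 [12T→81T]: ω = 4046.3385×12/81 = 599.4576 rpm, dir flips to −; running = −599.4576

-599.4576 rpm (opposite to input, |ω| = 599.4576 rpm)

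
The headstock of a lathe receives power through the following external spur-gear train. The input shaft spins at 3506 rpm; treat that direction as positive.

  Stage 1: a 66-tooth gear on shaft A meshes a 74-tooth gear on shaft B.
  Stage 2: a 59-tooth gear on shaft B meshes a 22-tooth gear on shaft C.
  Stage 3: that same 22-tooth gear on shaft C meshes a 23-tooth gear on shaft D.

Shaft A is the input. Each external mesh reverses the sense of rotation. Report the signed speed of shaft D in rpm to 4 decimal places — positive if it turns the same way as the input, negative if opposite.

Stage 1 [66T→74T]: ω = 3506.0000×66/74 = 3126.9730 rpm, dir flips to −; running = −3126.9730
Stage 2 [59T→22T]: ω = 3126.9730×59/22 = 8385.9730 rpm, dir flips to +; running = +8385.9730
Stage 3 [22T→23T]: ω = 8385.9730×22/23 = 8021.3655 rpm, dir flips to −; running = −8021.3655

-8021.3655 rpm (opposite to input, |ω| = 8021.3655 rpm)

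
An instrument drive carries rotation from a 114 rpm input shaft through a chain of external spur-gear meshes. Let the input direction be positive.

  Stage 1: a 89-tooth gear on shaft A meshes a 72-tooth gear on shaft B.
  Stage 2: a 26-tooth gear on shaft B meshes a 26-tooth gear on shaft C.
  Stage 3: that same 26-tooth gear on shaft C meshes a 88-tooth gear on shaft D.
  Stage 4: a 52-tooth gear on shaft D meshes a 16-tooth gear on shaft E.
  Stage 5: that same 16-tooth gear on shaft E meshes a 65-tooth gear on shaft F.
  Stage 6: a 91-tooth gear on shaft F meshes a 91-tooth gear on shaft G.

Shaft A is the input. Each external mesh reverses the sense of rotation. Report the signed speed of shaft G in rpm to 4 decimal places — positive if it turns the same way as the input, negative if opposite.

+33.3076 rpm (same as input, |ω| = 33.3076 rpm)

Stage 1 [89T→72T]: ω = 114.0000×89/72 = 140.9167 rpm, dir flips to −; running = −140.9167
Stage 2 [26T→26T]: ω = 140.9167×26/26 = 140.9167 rpm, dir flips to +; running = +140.9167
Stage 3 [26T→88T]: ω = 140.9167×26/88 = 41.6345 rpm, dir flips to −; running = −41.6345
Stage 4 [52T→16T]: ω = 41.6345×52/16 = 135.3120 rpm, dir flips to +; running = +135.3120
Stage 5 [16T→65T]: ω = 135.3120×16/65 = 33.3076 rpm, dir flips to −; running = −33.3076
Stage 6 [91T→91T]: ω = 33.3076×91/91 = 33.3076 rpm, dir flips to +; running = +33.3076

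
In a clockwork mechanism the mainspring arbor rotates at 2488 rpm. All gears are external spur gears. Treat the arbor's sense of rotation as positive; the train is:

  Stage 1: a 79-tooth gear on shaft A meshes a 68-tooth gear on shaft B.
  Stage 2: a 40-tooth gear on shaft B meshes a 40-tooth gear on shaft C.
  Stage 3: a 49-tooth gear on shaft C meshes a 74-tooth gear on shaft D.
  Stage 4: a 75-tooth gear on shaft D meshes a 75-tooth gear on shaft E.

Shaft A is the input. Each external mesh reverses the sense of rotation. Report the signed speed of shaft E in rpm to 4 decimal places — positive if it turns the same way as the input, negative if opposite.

+1913.9603 rpm (same as input, |ω| = 1913.9603 rpm)

Stage 1 [79T→68T]: ω = 2488.0000×79/68 = 2890.4706 rpm, dir flips to −; running = −2890.4706
Stage 2 [40T→40T]: ω = 2890.4706×40/40 = 2890.4706 rpm, dir flips to +; running = +2890.4706
Stage 3 [49T→74T]: ω = 2890.4706×49/74 = 1913.9603 rpm, dir flips to −; running = −1913.9603
Stage 4 [75T→75T]: ω = 1913.9603×75/75 = 1913.9603 rpm, dir flips to +; running = +1913.9603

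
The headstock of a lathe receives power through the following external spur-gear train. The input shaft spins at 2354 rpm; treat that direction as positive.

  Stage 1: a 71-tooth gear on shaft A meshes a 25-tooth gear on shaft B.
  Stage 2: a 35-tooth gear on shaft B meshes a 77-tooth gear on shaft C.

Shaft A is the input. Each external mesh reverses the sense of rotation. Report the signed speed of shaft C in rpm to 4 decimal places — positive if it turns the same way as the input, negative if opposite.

Stage 1 [71T→25T]: ω = 2354.0000×71/25 = 6685.3600 rpm, dir flips to −; running = −6685.3600
Stage 2 [35T→77T]: ω = 6685.3600×35/77 = 3038.8000 rpm, dir flips to +; running = +3038.8000

+3038.8000 rpm (same as input, |ω| = 3038.8000 rpm)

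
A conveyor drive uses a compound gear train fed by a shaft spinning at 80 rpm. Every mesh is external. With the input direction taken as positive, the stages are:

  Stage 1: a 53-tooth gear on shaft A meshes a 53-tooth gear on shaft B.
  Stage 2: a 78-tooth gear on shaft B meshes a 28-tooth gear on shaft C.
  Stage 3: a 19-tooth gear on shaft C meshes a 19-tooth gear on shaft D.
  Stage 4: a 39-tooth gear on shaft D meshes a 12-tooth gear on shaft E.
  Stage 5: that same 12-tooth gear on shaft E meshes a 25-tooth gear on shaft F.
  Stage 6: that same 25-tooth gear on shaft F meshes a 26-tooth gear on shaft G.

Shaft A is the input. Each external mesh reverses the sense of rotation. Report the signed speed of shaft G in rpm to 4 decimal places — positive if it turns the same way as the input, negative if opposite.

Stage 1 [53T→53T]: ω = 80.0000×53/53 = 80.0000 rpm, dir flips to −; running = −80.0000
Stage 2 [78T→28T]: ω = 80.0000×78/28 = 222.8571 rpm, dir flips to +; running = +222.8571
Stage 3 [19T→19T]: ω = 222.8571×19/19 = 222.8571 rpm, dir flips to −; running = −222.8571
Stage 4 [39T→12T]: ω = 222.8571×39/12 = 724.2857 rpm, dir flips to +; running = +724.2857
Stage 5 [12T→25T]: ω = 724.2857×12/25 = 347.6571 rpm, dir flips to −; running = −347.6571
Stage 6 [25T→26T]: ω = 347.6571×25/26 = 334.2857 rpm, dir flips to +; running = +334.2857

+334.2857 rpm (same as input, |ω| = 334.2857 rpm)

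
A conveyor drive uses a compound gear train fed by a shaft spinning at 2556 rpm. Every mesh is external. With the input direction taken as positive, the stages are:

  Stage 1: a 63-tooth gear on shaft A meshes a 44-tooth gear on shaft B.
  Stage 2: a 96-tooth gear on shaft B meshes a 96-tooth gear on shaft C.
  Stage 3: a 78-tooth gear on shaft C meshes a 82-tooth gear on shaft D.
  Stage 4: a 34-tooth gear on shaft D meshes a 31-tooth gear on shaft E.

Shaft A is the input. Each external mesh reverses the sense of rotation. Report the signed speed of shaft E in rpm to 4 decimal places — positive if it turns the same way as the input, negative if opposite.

+3818.0947 rpm (same as input, |ω| = 3818.0947 rpm)

Stage 1 [63T→44T]: ω = 2556.0000×63/44 = 3659.7273 rpm, dir flips to −; running = −3659.7273
Stage 2 [96T→96T]: ω = 3659.7273×96/96 = 3659.7273 rpm, dir flips to +; running = +3659.7273
Stage 3 [78T→82T]: ω = 3659.7273×78/82 = 3481.2040 rpm, dir flips to −; running = −3481.2040
Stage 4 [34T→31T]: ω = 3481.2040×34/31 = 3818.0947 rpm, dir flips to +; running = +3818.0947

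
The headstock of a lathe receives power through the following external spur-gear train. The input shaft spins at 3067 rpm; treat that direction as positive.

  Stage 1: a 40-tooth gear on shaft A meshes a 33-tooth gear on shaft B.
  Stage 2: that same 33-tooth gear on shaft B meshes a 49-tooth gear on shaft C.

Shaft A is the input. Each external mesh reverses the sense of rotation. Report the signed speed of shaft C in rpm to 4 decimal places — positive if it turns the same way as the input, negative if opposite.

+2503.6735 rpm (same as input, |ω| = 2503.6735 rpm)

Stage 1 [40T→33T]: ω = 3067.0000×40/33 = 3717.5758 rpm, dir flips to −; running = −3717.5758
Stage 2 [33T→49T]: ω = 3717.5758×33/49 = 2503.6735 rpm, dir flips to +; running = +2503.6735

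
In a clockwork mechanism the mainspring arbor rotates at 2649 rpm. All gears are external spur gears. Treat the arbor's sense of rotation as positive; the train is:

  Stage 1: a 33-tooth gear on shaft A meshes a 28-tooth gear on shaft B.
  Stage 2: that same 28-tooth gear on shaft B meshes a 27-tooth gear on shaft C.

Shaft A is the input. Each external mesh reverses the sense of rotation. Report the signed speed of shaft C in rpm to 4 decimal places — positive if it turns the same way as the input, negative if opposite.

+3237.6667 rpm (same as input, |ω| = 3237.6667 rpm)

Stage 1 [33T→28T]: ω = 2649.0000×33/28 = 3122.0357 rpm, dir flips to −; running = −3122.0357
Stage 2 [28T→27T]: ω = 3122.0357×28/27 = 3237.6667 rpm, dir flips to +; running = +3237.6667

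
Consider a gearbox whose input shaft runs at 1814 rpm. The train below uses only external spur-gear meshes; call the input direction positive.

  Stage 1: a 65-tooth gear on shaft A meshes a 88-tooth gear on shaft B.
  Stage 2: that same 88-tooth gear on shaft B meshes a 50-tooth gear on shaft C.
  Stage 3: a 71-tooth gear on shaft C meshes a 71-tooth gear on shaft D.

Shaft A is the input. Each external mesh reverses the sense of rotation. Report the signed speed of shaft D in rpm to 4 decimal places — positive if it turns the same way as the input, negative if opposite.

Stage 1 [65T→88T]: ω = 1814.0000×65/88 = 1339.8864 rpm, dir flips to −; running = −1339.8864
Stage 2 [88T→50T]: ω = 1339.8864×88/50 = 2358.2000 rpm, dir flips to +; running = +2358.2000
Stage 3 [71T→71T]: ω = 2358.2000×71/71 = 2358.2000 rpm, dir flips to −; running = −2358.2000

-2358.2000 rpm (opposite to input, |ω| = 2358.2000 rpm)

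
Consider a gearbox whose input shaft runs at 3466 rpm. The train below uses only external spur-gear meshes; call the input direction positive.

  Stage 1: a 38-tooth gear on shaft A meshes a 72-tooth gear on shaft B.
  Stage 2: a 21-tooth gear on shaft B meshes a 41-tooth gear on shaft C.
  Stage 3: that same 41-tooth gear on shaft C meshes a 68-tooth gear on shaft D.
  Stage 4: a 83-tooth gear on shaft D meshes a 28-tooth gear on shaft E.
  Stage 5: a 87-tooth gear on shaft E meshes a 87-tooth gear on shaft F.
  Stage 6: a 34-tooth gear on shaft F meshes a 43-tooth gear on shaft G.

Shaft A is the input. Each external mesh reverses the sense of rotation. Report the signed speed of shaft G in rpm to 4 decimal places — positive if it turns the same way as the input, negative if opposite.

+1324.0993 rpm (same as input, |ω| = 1324.0993 rpm)

Stage 1 [38T→72T]: ω = 3466.0000×38/72 = 1829.2778 rpm, dir flips to −; running = −1829.2778
Stage 2 [21T→41T]: ω = 1829.2778×21/41 = 936.9472 rpm, dir flips to +; running = +936.9472
Stage 3 [41T→68T]: ω = 936.9472×41/68 = 564.9240 rpm, dir flips to −; running = −564.9240
Stage 4 [83T→28T]: ω = 564.9240×83/28 = 1674.5962 rpm, dir flips to +; running = +1674.5962
Stage 5 [87T→87T]: ω = 1674.5962×87/87 = 1674.5962 rpm, dir flips to −; running = −1674.5962
Stage 6 [34T→43T]: ω = 1674.5962×34/43 = 1324.0993 rpm, dir flips to +; running = +1324.0993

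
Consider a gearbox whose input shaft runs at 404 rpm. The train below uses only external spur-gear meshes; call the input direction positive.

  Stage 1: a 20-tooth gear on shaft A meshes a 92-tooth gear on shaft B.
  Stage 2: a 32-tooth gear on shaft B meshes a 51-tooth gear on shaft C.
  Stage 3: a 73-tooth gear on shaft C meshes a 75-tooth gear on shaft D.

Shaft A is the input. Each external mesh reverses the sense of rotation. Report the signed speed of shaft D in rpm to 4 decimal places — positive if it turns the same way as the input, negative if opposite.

-53.6371 rpm (opposite to input, |ω| = 53.6371 rpm)

Stage 1 [20T→92T]: ω = 404.0000×20/92 = 87.8261 rpm, dir flips to −; running = −87.8261
Stage 2 [32T→51T]: ω = 87.8261×32/51 = 55.1066 rpm, dir flips to +; running = +55.1066
Stage 3 [73T→75T]: ω = 55.1066×73/75 = 53.6371 rpm, dir flips to −; running = −53.6371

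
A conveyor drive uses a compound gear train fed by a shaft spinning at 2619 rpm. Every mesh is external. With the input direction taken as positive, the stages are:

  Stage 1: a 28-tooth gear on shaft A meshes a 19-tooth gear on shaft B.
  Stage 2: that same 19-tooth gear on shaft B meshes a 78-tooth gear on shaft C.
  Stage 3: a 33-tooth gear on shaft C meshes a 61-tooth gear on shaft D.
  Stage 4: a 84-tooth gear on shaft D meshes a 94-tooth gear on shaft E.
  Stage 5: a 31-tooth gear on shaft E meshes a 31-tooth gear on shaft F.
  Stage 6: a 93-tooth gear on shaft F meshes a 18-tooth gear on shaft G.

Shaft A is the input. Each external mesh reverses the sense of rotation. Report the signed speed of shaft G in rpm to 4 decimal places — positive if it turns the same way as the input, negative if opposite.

Stage 1 [28T→19T]: ω = 2619.0000×28/19 = 3859.5789 rpm, dir flips to −; running = −3859.5789
Stage 2 [19T→78T]: ω = 3859.5789×19/78 = 940.1538 rpm, dir flips to +; running = +940.1538
Stage 3 [33T→61T]: ω = 940.1538×33/61 = 508.6078 rpm, dir flips to −; running = −508.6078
Stage 4 [84T→94T]: ω = 508.6078×84/94 = 454.5006 rpm, dir flips to +; running = +454.5006
Stage 5 [31T→31T]: ω = 454.5006×31/31 = 454.5006 rpm, dir flips to −; running = −454.5006
Stage 6 [93T→18T]: ω = 454.5006×93/18 = 2348.2531 rpm, dir flips to +; running = +2348.2531

+2348.2531 rpm (same as input, |ω| = 2348.2531 rpm)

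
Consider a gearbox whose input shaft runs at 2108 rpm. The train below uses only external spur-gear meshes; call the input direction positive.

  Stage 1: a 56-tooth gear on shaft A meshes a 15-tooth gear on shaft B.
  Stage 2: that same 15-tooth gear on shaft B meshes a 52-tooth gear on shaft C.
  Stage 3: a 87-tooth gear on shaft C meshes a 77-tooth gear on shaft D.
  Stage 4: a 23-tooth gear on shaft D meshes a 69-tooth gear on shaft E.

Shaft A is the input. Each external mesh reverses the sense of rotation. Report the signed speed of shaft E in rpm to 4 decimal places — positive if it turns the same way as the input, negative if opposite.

Stage 1 [56T→15T]: ω = 2108.0000×56/15 = 7869.8667 rpm, dir flips to −; running = −7869.8667
Stage 2 [15T→52T]: ω = 7869.8667×15/52 = 2270.1538 rpm, dir flips to +; running = +2270.1538
Stage 3 [87T→77T]: ω = 2270.1538×87/77 = 2564.9790 rpm, dir flips to −; running = −2564.9790
Stage 4 [23T→69T]: ω = 2564.9790×23/69 = 854.9930 rpm, dir flips to +; running = +854.9930

+854.9930 rpm (same as input, |ω| = 854.9930 rpm)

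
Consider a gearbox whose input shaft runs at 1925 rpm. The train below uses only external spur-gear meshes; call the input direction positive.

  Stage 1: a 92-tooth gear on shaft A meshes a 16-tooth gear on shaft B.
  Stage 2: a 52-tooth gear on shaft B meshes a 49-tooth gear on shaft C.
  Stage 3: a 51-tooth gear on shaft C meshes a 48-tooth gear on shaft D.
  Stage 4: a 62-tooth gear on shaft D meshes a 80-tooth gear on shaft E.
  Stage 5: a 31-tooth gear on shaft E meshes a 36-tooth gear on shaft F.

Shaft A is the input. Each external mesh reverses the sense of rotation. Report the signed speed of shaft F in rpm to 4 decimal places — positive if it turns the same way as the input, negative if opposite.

Stage 1 [92T→16T]: ω = 1925.0000×92/16 = 11068.7500 rpm, dir flips to −; running = −11068.7500
Stage 2 [52T→49T]: ω = 11068.7500×52/49 = 11746.4286 rpm, dir flips to +; running = +11746.4286
Stage 3 [51T→48T]: ω = 11746.4286×51/48 = 12480.5804 rpm, dir flips to −; running = −12480.5804
Stage 4 [62T→80T]: ω = 12480.5804×62/80 = 9672.4498 rpm, dir flips to +; running = +9672.4498
Stage 5 [31T→36T]: ω = 9672.4498×31/36 = 8329.0540 rpm, dir flips to −; running = −8329.0540

-8329.0540 rpm (opposite to input, |ω| = 8329.0540 rpm)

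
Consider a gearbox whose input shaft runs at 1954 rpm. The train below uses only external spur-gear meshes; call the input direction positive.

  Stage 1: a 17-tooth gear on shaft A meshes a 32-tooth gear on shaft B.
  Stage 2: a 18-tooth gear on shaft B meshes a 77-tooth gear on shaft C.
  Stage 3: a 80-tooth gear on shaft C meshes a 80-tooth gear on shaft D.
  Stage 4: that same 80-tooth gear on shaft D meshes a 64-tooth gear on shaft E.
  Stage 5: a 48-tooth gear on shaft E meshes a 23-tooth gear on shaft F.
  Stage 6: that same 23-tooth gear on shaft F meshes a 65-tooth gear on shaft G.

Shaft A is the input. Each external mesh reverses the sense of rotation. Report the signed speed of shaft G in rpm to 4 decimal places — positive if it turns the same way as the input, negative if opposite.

Stage 1 [17T→32T]: ω = 1954.0000×17/32 = 1038.0625 rpm, dir flips to −; running = −1038.0625
Stage 2 [18T→77T]: ω = 1038.0625×18/77 = 242.6640 rpm, dir flips to +; running = +242.6640
Stage 3 [80T→80T]: ω = 242.6640×80/80 = 242.6640 rpm, dir flips to −; running = −242.6640
Stage 4 [80T→64T]: ω = 242.6640×80/64 = 303.3300 rpm, dir flips to +; running = +303.3300
Stage 5 [48T→23T]: ω = 303.3300×48/23 = 633.0364 rpm, dir flips to −; running = −633.0364
Stage 6 [23T→65T]: ω = 633.0364×23/65 = 223.9975 rpm, dir flips to +; running = +223.9975

+223.9975 rpm (same as input, |ω| = 223.9975 rpm)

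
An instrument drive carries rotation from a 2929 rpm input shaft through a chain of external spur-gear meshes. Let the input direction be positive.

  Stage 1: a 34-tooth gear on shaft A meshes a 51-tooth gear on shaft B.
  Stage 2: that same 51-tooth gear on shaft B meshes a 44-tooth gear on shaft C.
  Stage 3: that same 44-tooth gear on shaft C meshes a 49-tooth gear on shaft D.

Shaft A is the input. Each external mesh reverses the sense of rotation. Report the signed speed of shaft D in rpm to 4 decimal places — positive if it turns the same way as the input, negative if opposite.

Stage 1 [34T→51T]: ω = 2929.0000×34/51 = 1952.6667 rpm, dir flips to −; running = −1952.6667
Stage 2 [51T→44T]: ω = 1952.6667×51/44 = 2263.3182 rpm, dir flips to +; running = +2263.3182
Stage 3 [44T→49T]: ω = 2263.3182×44/49 = 2032.3673 rpm, dir flips to −; running = −2032.3673

-2032.3673 rpm (opposite to input, |ω| = 2032.3673 rpm)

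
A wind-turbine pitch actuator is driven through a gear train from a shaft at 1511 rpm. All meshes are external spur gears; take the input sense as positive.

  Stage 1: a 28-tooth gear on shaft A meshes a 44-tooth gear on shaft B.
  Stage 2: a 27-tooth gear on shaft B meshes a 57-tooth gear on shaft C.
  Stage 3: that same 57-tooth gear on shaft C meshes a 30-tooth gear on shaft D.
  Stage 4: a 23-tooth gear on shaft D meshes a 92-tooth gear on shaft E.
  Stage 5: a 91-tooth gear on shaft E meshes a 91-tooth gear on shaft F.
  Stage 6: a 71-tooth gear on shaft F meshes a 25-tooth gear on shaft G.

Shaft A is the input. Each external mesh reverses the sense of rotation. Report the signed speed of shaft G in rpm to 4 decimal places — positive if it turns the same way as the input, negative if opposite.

+614.4275 rpm (same as input, |ω| = 614.4275 rpm)

Stage 1 [28T→44T]: ω = 1511.0000×28/44 = 961.5455 rpm, dir flips to −; running = −961.5455
Stage 2 [27T→57T]: ω = 961.5455×27/57 = 455.4689 rpm, dir flips to +; running = +455.4689
Stage 3 [57T→30T]: ω = 455.4689×57/30 = 865.3909 rpm, dir flips to −; running = −865.3909
Stage 4 [23T→92T]: ω = 865.3909×23/92 = 216.3477 rpm, dir flips to +; running = +216.3477
Stage 5 [91T→91T]: ω = 216.3477×91/91 = 216.3477 rpm, dir flips to −; running = −216.3477
Stage 6 [71T→25T]: ω = 216.3477×71/25 = 614.4275 rpm, dir flips to +; running = +614.4275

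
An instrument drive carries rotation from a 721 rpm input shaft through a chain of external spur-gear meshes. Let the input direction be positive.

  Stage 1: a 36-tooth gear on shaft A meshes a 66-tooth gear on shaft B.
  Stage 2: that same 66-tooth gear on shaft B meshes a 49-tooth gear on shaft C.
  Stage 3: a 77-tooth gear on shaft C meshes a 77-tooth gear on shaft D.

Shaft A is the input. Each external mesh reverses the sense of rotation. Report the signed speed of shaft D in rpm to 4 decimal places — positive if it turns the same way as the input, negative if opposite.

-529.7143 rpm (opposite to input, |ω| = 529.7143 rpm)

Stage 1 [36T→66T]: ω = 721.0000×36/66 = 393.2727 rpm, dir flips to −; running = −393.2727
Stage 2 [66T→49T]: ω = 393.2727×66/49 = 529.7143 rpm, dir flips to +; running = +529.7143
Stage 3 [77T→77T]: ω = 529.7143×77/77 = 529.7143 rpm, dir flips to −; running = −529.7143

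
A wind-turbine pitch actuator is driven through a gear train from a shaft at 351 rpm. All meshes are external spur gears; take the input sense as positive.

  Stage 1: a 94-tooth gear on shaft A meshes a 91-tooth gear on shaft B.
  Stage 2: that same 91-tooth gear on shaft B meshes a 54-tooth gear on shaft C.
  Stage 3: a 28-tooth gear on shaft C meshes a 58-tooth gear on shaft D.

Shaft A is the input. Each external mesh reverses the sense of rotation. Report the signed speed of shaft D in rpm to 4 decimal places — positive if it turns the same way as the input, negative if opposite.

-294.9655 rpm (opposite to input, |ω| = 294.9655 rpm)

Stage 1 [94T→91T]: ω = 351.0000×94/91 = 362.5714 rpm, dir flips to −; running = −362.5714
Stage 2 [91T→54T]: ω = 362.5714×91/54 = 611.0000 rpm, dir flips to +; running = +611.0000
Stage 3 [28T→58T]: ω = 611.0000×28/58 = 294.9655 rpm, dir flips to −; running = −294.9655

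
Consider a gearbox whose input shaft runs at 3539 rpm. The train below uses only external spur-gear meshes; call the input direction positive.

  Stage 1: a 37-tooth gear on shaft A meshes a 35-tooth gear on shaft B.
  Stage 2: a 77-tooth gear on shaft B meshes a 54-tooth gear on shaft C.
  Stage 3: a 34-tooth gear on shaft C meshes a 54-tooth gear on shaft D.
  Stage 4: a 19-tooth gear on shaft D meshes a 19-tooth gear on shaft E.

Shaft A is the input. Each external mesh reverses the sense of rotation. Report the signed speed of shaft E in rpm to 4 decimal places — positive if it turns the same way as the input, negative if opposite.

Stage 1 [37T→35T]: ω = 3539.0000×37/35 = 3741.2286 rpm, dir flips to −; running = −3741.2286
Stage 2 [77T→54T]: ω = 3741.2286×77/54 = 5334.7148 rpm, dir flips to +; running = +5334.7148
Stage 3 [34T→54T]: ω = 5334.7148×34/54 = 3358.8945 rpm, dir flips to −; running = −3358.8945
Stage 4 [19T→19T]: ω = 3358.8945×19/19 = 3358.8945 rpm, dir flips to +; running = +3358.8945

+3358.8945 rpm (same as input, |ω| = 3358.8945 rpm)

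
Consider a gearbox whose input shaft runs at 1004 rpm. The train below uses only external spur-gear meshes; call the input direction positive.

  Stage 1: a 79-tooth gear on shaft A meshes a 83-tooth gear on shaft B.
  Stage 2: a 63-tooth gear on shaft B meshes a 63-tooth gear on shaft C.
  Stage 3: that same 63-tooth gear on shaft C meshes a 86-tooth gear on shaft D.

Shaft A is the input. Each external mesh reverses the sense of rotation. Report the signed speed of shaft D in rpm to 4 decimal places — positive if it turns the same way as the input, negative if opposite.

-700.0431 rpm (opposite to input, |ω| = 700.0431 rpm)

Stage 1 [79T→83T]: ω = 1004.0000×79/83 = 955.6145 rpm, dir flips to −; running = −955.6145
Stage 2 [63T→63T]: ω = 955.6145×63/63 = 955.6145 rpm, dir flips to +; running = +955.6145
Stage 3 [63T→86T]: ω = 955.6145×63/86 = 700.0431 rpm, dir flips to −; running = −700.0431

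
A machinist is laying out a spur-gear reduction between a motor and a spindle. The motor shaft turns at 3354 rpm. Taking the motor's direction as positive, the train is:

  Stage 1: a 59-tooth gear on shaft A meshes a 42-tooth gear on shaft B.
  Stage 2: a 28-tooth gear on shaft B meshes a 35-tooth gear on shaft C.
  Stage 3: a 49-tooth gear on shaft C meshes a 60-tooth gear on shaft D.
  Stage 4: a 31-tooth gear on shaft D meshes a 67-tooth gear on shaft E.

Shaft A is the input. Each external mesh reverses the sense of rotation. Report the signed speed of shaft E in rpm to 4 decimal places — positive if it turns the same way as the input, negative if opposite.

Stage 1 [59T→42T]: ω = 3354.0000×59/42 = 4711.5714 rpm, dir flips to −; running = −4711.5714
Stage 2 [28T→35T]: ω = 4711.5714×28/35 = 3769.2571 rpm, dir flips to +; running = +3769.2571
Stage 3 [49T→60T]: ω = 3769.2571×49/60 = 3078.2267 rpm, dir flips to −; running = −3078.2267
Stage 4 [31T→67T]: ω = 3078.2267×31/67 = 1424.2541 rpm, dir flips to +; running = +1424.2541

+1424.2541 rpm (same as input, |ω| = 1424.2541 rpm)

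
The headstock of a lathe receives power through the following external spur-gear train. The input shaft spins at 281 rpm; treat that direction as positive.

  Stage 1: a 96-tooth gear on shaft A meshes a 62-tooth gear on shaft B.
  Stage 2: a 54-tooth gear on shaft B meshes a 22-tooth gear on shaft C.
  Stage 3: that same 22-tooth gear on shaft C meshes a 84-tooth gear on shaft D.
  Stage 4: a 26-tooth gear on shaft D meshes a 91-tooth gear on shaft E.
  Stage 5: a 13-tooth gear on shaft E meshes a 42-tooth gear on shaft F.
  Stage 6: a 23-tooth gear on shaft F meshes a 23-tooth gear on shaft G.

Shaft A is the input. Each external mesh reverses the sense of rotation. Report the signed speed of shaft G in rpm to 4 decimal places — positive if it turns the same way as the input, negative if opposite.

+24.7358 rpm (same as input, |ω| = 24.7358 rpm)

Stage 1 [96T→62T]: ω = 281.0000×96/62 = 435.0968 rpm, dir flips to −; running = −435.0968
Stage 2 [54T→22T]: ω = 435.0968×54/22 = 1067.9648 rpm, dir flips to +; running = +1067.9648
Stage 3 [22T→84T]: ω = 1067.9648×22/84 = 279.7051 rpm, dir flips to −; running = −279.7051
Stage 4 [26T→91T]: ω = 279.7051×26/91 = 79.9157 rpm, dir flips to +; running = +79.9157
Stage 5 [13T→42T]: ω = 79.9157×13/42 = 24.7358 rpm, dir flips to −; running = −24.7358
Stage 6 [23T→23T]: ω = 24.7358×23/23 = 24.7358 rpm, dir flips to +; running = +24.7358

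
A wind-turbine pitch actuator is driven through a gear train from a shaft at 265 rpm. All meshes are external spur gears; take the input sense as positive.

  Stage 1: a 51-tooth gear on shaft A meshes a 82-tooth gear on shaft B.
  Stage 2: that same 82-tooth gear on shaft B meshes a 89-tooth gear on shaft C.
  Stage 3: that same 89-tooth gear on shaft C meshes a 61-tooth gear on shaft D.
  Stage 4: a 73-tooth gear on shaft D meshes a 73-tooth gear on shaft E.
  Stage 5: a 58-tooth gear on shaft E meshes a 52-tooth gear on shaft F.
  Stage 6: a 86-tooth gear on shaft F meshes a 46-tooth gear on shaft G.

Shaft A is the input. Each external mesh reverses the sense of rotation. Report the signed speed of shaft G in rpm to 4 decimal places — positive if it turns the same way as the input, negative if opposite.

Stage 1 [51T→82T]: ω = 265.0000×51/82 = 164.8171 rpm, dir flips to −; running = −164.8171
Stage 2 [82T→89T]: ω = 164.8171×82/89 = 151.8539 rpm, dir flips to +; running = +151.8539
Stage 3 [89T→61T]: ω = 151.8539×89/61 = 221.5574 rpm, dir flips to −; running = −221.5574
Stage 4 [73T→73T]: ω = 221.5574×73/73 = 221.5574 rpm, dir flips to +; running = +221.5574
Stage 5 [58T→52T]: ω = 221.5574×58/52 = 247.1217 rpm, dir flips to −; running = −247.1217
Stage 6 [86T→46T]: ω = 247.1217×86/46 = 462.0101 rpm, dir flips to +; running = +462.0101

+462.0101 rpm (same as input, |ω| = 462.0101 rpm)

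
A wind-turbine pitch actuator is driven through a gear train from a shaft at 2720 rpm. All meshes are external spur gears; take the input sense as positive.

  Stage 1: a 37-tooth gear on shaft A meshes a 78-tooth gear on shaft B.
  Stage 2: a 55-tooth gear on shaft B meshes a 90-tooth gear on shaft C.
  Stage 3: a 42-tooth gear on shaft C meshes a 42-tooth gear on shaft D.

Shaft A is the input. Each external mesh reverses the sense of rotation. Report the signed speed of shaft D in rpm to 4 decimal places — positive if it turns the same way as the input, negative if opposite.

Stage 1 [37T→78T]: ω = 2720.0000×37/78 = 1290.2564 rpm, dir flips to −; running = −1290.2564
Stage 2 [55T→90T]: ω = 1290.2564×55/90 = 788.4900 rpm, dir flips to +; running = +788.4900
Stage 3 [42T→42T]: ω = 788.4900×42/42 = 788.4900 rpm, dir flips to −; running = −788.4900

-788.4900 rpm (opposite to input, |ω| = 788.4900 rpm)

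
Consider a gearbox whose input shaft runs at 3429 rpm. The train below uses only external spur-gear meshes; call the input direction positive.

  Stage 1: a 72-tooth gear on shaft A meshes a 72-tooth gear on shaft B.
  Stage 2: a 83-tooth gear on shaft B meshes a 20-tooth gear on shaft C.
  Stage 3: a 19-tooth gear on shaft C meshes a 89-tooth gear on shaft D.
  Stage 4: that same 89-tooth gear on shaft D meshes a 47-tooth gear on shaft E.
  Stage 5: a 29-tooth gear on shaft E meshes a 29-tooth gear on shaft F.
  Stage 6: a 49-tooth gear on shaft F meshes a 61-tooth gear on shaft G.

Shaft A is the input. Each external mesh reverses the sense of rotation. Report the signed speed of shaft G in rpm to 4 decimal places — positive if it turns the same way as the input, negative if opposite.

+4621.0170 rpm (same as input, |ω| = 4621.0170 rpm)

Stage 1 [72T→72T]: ω = 3429.0000×72/72 = 3429.0000 rpm, dir flips to −; running = −3429.0000
Stage 2 [83T→20T]: ω = 3429.0000×83/20 = 14230.3500 rpm, dir flips to +; running = +14230.3500
Stage 3 [19T→89T]: ω = 14230.3500×19/89 = 3037.9399 rpm, dir flips to −; running = −3037.9399
Stage 4 [89T→47T]: ω = 3037.9399×89/47 = 5752.6947 rpm, dir flips to +; running = +5752.6947
Stage 5 [29T→29T]: ω = 5752.6947×29/29 = 5752.6947 rpm, dir flips to −; running = −5752.6947
Stage 6 [49T→61T]: ω = 5752.6947×49/61 = 4621.0170 rpm, dir flips to +; running = +4621.0170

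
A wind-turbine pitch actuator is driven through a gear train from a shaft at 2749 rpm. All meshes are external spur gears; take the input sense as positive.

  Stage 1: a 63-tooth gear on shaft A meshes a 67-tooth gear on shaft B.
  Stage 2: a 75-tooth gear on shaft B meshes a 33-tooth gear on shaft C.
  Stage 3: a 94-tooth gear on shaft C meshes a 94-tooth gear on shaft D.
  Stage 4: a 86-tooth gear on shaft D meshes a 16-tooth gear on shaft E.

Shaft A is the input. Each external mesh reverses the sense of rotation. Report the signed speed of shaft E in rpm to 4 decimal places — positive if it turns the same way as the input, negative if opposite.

Stage 1 [63T→67T]: ω = 2749.0000×63/67 = 2584.8806 rpm, dir flips to −; running = −2584.8806
Stage 2 [75T→33T]: ω = 2584.8806×75/33 = 5874.7286 rpm, dir flips to +; running = +5874.7286
Stage 3 [94T→94T]: ω = 5874.7286×94/94 = 5874.7286 rpm, dir flips to −; running = −5874.7286
Stage 4 [86T→16T]: ω = 5874.7286×86/16 = 31576.6664 rpm, dir flips to +; running = +31576.6664

+31576.6664 rpm (same as input, |ω| = 31576.6664 rpm)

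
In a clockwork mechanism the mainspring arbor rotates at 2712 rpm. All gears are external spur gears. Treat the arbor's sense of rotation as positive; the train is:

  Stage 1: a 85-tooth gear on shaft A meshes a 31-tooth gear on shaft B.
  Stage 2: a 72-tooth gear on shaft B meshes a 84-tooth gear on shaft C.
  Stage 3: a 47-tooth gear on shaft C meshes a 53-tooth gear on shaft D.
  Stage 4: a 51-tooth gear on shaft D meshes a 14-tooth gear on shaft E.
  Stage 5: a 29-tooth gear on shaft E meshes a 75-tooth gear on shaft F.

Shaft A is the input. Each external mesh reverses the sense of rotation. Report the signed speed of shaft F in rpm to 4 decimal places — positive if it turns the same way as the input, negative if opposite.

-7961.6117 rpm (opposite to input, |ω| = 7961.6117 rpm)

Stage 1 [85T→31T]: ω = 2712.0000×85/31 = 7436.1290 rpm, dir flips to −; running = −7436.1290
Stage 2 [72T→84T]: ω = 7436.1290×72/84 = 6373.8249 rpm, dir flips to +; running = +6373.8249
Stage 3 [47T→53T]: ω = 6373.8249×47/53 = 5652.2598 rpm, dir flips to −; running = −5652.2598
Stage 4 [51T→14T]: ω = 5652.2598×51/14 = 20590.3750 rpm, dir flips to +; running = +20590.3750
Stage 5 [29T→75T]: ω = 20590.3750×29/75 = 7961.6117 rpm, dir flips to −; running = −7961.6117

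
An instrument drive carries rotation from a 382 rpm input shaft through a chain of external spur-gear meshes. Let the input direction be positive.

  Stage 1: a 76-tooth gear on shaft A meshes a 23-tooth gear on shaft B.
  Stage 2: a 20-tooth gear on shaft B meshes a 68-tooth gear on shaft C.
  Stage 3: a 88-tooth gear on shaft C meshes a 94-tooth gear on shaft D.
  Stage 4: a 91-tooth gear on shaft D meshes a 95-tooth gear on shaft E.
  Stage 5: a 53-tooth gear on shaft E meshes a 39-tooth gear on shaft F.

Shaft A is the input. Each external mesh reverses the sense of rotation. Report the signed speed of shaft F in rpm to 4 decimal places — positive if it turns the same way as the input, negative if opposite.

-452.4328 rpm (opposite to input, |ω| = 452.4328 rpm)

Stage 1 [76T→23T]: ω = 382.0000×76/23 = 1262.2609 rpm, dir flips to −; running = −1262.2609
Stage 2 [20T→68T]: ω = 1262.2609×20/68 = 371.2532 rpm, dir flips to +; running = +371.2532
Stage 3 [88T→94T]: ω = 371.2532×88/94 = 347.5562 rpm, dir flips to −; running = −347.5562
Stage 4 [91T→95T]: ω = 347.5562×91/95 = 332.9222 rpm, dir flips to +; running = +332.9222
Stage 5 [53T→39T]: ω = 332.9222×53/39 = 452.4328 rpm, dir flips to −; running = −452.4328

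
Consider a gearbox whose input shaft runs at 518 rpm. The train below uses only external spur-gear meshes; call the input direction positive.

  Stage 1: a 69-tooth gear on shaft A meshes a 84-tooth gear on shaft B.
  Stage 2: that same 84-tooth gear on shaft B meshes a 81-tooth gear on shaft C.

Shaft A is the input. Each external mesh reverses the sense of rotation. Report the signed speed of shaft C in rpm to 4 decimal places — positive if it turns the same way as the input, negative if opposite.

+441.2593 rpm (same as input, |ω| = 441.2593 rpm)

Stage 1 [69T→84T]: ω = 518.0000×69/84 = 425.5000 rpm, dir flips to −; running = −425.5000
Stage 2 [84T→81T]: ω = 425.5000×84/81 = 441.2593 rpm, dir flips to +; running = +441.2593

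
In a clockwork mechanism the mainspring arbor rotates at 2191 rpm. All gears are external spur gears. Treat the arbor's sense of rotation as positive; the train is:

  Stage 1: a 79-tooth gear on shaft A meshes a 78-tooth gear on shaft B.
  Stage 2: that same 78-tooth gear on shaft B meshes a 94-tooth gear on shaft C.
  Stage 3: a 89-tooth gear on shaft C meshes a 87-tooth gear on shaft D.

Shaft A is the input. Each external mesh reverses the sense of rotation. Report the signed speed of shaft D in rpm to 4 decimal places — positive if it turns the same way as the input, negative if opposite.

Stage 1 [79T→78T]: ω = 2191.0000×79/78 = 2219.0897 rpm, dir flips to −; running = −2219.0897
Stage 2 [78T→94T]: ω = 2219.0897×78/94 = 1841.3723 rpm, dir flips to +; running = +1841.3723
Stage 3 [89T→87T]: ω = 1841.3723×89/87 = 1883.7027 rpm, dir flips to −; running = −1883.7027

-1883.7027 rpm (opposite to input, |ω| = 1883.7027 rpm)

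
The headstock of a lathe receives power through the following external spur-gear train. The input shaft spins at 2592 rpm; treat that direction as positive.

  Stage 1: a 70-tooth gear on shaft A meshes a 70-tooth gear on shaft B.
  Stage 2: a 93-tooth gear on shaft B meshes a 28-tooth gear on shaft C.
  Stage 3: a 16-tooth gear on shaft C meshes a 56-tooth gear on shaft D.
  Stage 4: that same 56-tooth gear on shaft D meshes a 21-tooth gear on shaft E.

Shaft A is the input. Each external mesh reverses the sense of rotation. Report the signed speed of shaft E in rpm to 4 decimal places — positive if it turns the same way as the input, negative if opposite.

+6559.3469 rpm (same as input, |ω| = 6559.3469 rpm)

Stage 1 [70T→70T]: ω = 2592.0000×70/70 = 2592.0000 rpm, dir flips to −; running = −2592.0000
Stage 2 [93T→28T]: ω = 2592.0000×93/28 = 8609.1429 rpm, dir flips to +; running = +8609.1429
Stage 3 [16T→56T]: ω = 8609.1429×16/56 = 2459.7551 rpm, dir flips to −; running = −2459.7551
Stage 4 [56T→21T]: ω = 2459.7551×56/21 = 6559.3469 rpm, dir flips to +; running = +6559.3469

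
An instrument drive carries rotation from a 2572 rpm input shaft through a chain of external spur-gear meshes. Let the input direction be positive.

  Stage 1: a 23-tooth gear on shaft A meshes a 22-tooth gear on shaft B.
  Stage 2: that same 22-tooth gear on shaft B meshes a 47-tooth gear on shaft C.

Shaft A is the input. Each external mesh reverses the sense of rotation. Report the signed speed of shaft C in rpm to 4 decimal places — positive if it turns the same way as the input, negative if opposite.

+1258.6383 rpm (same as input, |ω| = 1258.6383 rpm)

Stage 1 [23T→22T]: ω = 2572.0000×23/22 = 2688.9091 rpm, dir flips to −; running = −2688.9091
Stage 2 [22T→47T]: ω = 2688.9091×22/47 = 1258.6383 rpm, dir flips to +; running = +1258.6383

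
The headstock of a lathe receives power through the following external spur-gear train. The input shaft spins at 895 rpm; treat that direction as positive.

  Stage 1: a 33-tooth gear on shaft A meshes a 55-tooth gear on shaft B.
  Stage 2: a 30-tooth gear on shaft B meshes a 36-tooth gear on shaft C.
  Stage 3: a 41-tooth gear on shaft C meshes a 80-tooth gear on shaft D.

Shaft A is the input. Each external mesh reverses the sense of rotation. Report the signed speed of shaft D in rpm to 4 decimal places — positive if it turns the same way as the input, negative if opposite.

-229.3438 rpm (opposite to input, |ω| = 229.3438 rpm)

Stage 1 [33T→55T]: ω = 895.0000×33/55 = 537.0000 rpm, dir flips to −; running = −537.0000
Stage 2 [30T→36T]: ω = 537.0000×30/36 = 447.5000 rpm, dir flips to +; running = +447.5000
Stage 3 [41T→80T]: ω = 447.5000×41/80 = 229.3438 rpm, dir flips to −; running = −229.3438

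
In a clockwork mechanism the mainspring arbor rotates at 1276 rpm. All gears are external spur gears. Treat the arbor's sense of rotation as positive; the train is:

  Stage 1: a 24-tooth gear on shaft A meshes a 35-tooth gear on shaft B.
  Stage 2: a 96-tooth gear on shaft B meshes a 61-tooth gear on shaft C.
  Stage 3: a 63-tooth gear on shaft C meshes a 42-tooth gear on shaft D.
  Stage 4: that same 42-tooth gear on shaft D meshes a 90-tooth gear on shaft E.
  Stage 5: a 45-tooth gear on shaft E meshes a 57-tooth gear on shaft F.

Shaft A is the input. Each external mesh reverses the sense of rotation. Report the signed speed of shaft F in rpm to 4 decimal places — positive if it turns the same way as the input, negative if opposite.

-760.9760 rpm (opposite to input, |ω| = 760.9760 rpm)

Stage 1 [24T→35T]: ω = 1276.0000×24/35 = 874.9714 rpm, dir flips to −; running = −874.9714
Stage 2 [96T→61T]: ω = 874.9714×96/61 = 1377.0042 rpm, dir flips to +; running = +1377.0042
Stage 3 [63T→42T]: ω = 1377.0042×63/42 = 2065.5063 rpm, dir flips to −; running = −2065.5063
Stage 4 [42T→90T]: ω = 2065.5063×42/90 = 963.9030 rpm, dir flips to +; running = +963.9030
Stage 5 [45T→57T]: ω = 963.9030×45/57 = 760.9760 rpm, dir flips to −; running = −760.9760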